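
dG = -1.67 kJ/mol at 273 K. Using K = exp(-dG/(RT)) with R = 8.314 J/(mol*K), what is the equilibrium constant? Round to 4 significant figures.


dG is in kJ/mol; multiply by 1000 to match R in J/(mol*K).
RT = 8.314 * 273 = 2269.722 J/mol
exponent = -dG*1000 / (RT) = -(-1.67*1000) / 2269.722 = 0.73577293
K = exp(0.73577293)
K = 2.0870945, rounded to 4 significant figures:

2.087


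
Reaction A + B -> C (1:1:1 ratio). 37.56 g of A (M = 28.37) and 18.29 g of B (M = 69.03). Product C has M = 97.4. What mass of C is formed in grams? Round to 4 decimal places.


Find moles of each reactant; the smaller value is the limiting reagent in a 1:1:1 reaction, so moles_C equals moles of the limiter.
n_A = mass_A / M_A = 37.56 / 28.37 = 1.323934 mol
n_B = mass_B / M_B = 18.29 / 69.03 = 0.264957 mol
Limiting reagent: B (smaller), n_limiting = 0.264957 mol
mass_C = n_limiting * M_C = 0.264957 * 97.4
mass_C = 25.8068118 g, rounded to 4 dp:

25.8068 g


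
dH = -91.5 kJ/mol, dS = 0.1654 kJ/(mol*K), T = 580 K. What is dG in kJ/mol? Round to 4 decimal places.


Gibbs: dG = dH - T*dS (consistent units, dS already in kJ/(mol*K)).
T*dS = 580 * 0.1654 = 95.932
dG = -91.5 - (95.932)
dG = -187.432 kJ/mol, rounded to 4 dp:

-187.4320 kJ/mol


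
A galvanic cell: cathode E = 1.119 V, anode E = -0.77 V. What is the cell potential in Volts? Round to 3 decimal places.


Standard cell potential: E_cell = E_cathode - E_anode.
E_cell = 1.119 - (-0.77)
E_cell = 1.889 V, rounded to 3 dp:

1.889 V


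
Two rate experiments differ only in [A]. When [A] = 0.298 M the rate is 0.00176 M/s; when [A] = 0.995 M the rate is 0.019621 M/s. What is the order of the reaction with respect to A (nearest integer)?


Rate is proportional to [A]^n, so rate2/rate1 = ([A]2/[A]1)^n. Take logs to solve for n.
rate2/rate1 = 0.019621 / 0.00176 = 11.1483
[A]2/[A]1 = 0.995 / 0.298 = 3.3389
n = ln(11.1483) / ln(3.3389) = 2.0
Nearest integer order:

2


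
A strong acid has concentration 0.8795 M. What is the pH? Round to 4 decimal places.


A strong acid dissociates completely, so [H+] equals the given concentration.
pH = -log10([H+]) = -log10(0.8795)
pH = 0.05576416, rounded to 4 dp:

0.0558


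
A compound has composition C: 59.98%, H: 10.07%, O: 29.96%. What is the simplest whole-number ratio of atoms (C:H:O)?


Assume 100 g of compound, divide each mass% by atomic mass to get moles, then normalize by the smallest to get a raw atom ratio.
Moles per 100 g: C: 59.98/12.011 = 4.9938, H: 10.07/1.008 = 9.9901, O: 29.96/15.999 = 1.8726
Raw ratio (divide by min = 1.8726): C: 2.667, H: 5.335, O: 1.0
Multiply by 3 to clear fractions: C: 8.0 ~= 8, H: 16.004 ~= 16, O: 3.0 ~= 3
Reduce by GCD to get the simplest whole-number ratio:

8:16:3


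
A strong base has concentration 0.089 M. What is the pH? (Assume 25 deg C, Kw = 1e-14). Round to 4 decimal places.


A strong base dissociates completely, so [OH-] equals the given concentration.
pOH = -log10([OH-]) = -log10(0.089) = 1.05061
pH = 14 - pOH = 14 - 1.05061
pH = 12.94939, rounded to 4 dp:

12.9494


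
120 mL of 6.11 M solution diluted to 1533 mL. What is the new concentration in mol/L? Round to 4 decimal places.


Dilution: M1*V1 = M2*V2, solve for M2.
M2 = M1*V1 / V2
M2 = 6.11 * 120 / 1533
M2 = 733.2 / 1533
M2 = 0.47827789 mol/L, rounded to 4 dp:

0.4783 mol/L


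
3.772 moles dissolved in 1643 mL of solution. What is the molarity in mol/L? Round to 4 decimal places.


Convert volume to liters: V_L = V_mL / 1000.
V_L = 1643 / 1000 = 1.643 L
M = n / V_L = 3.772 / 1.643
M = 2.29580037 mol/L, rounded to 4 dp:

2.2958 mol/L


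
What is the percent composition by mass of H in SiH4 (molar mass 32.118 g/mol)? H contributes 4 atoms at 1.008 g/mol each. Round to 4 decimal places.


pct = 100 * (n_elem * M_elem) / M_total
mass_contribution = 4 * 1.008 = 4.032 g/mol
pct = 100 * 4.032 / 32.118
pct = 12.5537082 %, rounded to 4 dp:

12.5537 %


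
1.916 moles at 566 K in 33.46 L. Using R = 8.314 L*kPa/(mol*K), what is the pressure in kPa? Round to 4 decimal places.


PV = nRT, solve for P = nRT / V.
nRT = 1.916 * 8.314 * 566 = 9016.1672
P = 9016.1672 / 33.46
P = 269.46106396 kPa, rounded to 4 dp:

269.4611 kPa


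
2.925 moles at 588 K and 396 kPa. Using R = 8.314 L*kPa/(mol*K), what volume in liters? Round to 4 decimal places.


PV = nRT, solve for V = nRT / P.
nRT = 2.925 * 8.314 * 588 = 14299.2486
V = 14299.2486 / 396
V = 36.10921364 L, rounded to 4 dp:

36.1092 L


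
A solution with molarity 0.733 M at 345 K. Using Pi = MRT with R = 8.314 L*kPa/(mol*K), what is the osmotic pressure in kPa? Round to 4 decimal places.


Osmotic pressure (van't Hoff): Pi = M*R*T.
RT = 8.314 * 345 = 2868.33
Pi = 0.733 * 2868.33
Pi = 2102.48589 kPa, rounded to 4 dp:

2102.4859 kPa


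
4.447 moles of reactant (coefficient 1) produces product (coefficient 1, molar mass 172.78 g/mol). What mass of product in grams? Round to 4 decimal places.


Use the coefficient ratio to convert reactant moles to product moles, then multiply by the product's molar mass.
moles_P = moles_R * (coeff_P / coeff_R) = 4.447 * (1/1) = 4.447
mass_P = moles_P * M_P = 4.447 * 172.78
mass_P = 768.35266 g, rounded to 4 dp:

768.3527 g


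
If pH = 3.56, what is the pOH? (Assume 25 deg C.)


At 25 deg C, pH + pOH = 14.
pOH = 14 - pH = 14 - 3.56
pOH = 10.44:

10.44


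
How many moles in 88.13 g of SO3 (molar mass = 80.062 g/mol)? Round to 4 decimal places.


n = mass / M
n = 88.13 / 80.062
n = 1.1007719 mol, rounded to 4 dp:

1.1008 mol


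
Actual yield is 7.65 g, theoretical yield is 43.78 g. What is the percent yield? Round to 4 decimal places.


% yield = 100 * actual / theoretical
% yield = 100 * 7.65 / 43.78
% yield = 17.4737323 %, rounded to 4 dp:

17.4737 %


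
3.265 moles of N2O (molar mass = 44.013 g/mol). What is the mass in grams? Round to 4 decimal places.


mass = n * M
mass = 3.265 * 44.013
mass = 143.702445 g, rounded to 4 dp:

143.7024 g


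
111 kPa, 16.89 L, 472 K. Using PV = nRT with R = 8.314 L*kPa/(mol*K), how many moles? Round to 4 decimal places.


PV = nRT, solve for n = PV / (RT).
PV = 111 * 16.89 = 1874.79
RT = 8.314 * 472 = 3924.208
n = 1874.79 / 3924.208
n = 0.47774991 mol, rounded to 4 dp:

0.4777 mol


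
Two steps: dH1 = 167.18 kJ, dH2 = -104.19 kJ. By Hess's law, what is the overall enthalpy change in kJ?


Hess's law: enthalpy is a state function, so add the step enthalpies.
dH_total = dH1 + dH2 = 167.18 + (-104.19)
dH_total = 62.99 kJ:

62.99 kJ


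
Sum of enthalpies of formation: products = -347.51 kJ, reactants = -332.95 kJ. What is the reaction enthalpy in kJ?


dH_rxn = sum(dH_f products) - sum(dH_f reactants)
dH_rxn = -347.51 - (-332.95)
dH_rxn = -14.56 kJ:

-14.56 kJ


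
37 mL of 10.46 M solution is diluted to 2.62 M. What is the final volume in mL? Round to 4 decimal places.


Dilution: M1*V1 = M2*V2, solve for V2.
V2 = M1*V1 / M2
V2 = 10.46 * 37 / 2.62
V2 = 387.02 / 2.62
V2 = 147.71755725 mL, rounded to 4 dp:

147.7176 mL


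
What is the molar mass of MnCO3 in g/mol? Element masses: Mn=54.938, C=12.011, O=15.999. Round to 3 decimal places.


M = sum(count * atomic_mass) over atoms.
M = 1*54.938 + 1*12.011 + 3*15.999
M = 54.938 + 12.011 + 47.997
M = 114.946 g/mol, rounded to 3 dp:

114.946 g/mol


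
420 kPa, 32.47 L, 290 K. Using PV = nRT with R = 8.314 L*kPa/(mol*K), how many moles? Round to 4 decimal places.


PV = nRT, solve for n = PV / (RT).
PV = 420 * 32.47 = 13637.4
RT = 8.314 * 290 = 2411.06
n = 13637.4 / 2411.06
n = 5.65618442 mol, rounded to 4 dp:

5.6562 mol


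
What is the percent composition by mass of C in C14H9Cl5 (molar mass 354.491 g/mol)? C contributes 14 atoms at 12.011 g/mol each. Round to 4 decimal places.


pct = 100 * (n_elem * M_elem) / M_total
mass_contribution = 14 * 12.011 = 168.154 g/mol
pct = 100 * 168.154 / 354.491
pct = 47.43533686 %, rounded to 4 dp:

47.4353 %


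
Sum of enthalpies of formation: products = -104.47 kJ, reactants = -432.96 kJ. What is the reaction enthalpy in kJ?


dH_rxn = sum(dH_f products) - sum(dH_f reactants)
dH_rxn = -104.47 - (-432.96)
dH_rxn = 328.49 kJ:

328.49 kJ


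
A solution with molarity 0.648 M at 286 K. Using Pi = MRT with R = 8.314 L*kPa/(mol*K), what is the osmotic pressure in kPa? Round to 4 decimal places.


Osmotic pressure (van't Hoff): Pi = M*R*T.
RT = 8.314 * 286 = 2377.804
Pi = 0.648 * 2377.804
Pi = 1540.816992 kPa, rounded to 4 dp:

1540.8170 kPa


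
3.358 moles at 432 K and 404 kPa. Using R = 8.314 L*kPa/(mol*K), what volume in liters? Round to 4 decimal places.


PV = nRT, solve for V = nRT / P.
nRT = 3.358 * 8.314 * 432 = 12060.754
V = 12060.754 / 404
V = 29.85335149 L, rounded to 4 dp:

29.8534 L


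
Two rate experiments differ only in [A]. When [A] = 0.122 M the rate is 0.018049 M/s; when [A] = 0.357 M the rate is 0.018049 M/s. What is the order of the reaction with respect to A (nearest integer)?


Rate is proportional to [A]^n, so rate2/rate1 = ([A]2/[A]1)^n. Take logs to solve for n.
rate2/rate1 = 0.018049 / 0.018049 = 1.0
[A]2/[A]1 = 0.357 / 0.122 = 2.9262
n = ln(1.0) / ln(2.9262) = 0.0
Nearest integer order:

0


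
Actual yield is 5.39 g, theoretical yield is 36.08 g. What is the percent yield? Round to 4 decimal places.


% yield = 100 * actual / theoretical
% yield = 100 * 5.39 / 36.08
% yield = 14.93902439 %, rounded to 4 dp:

14.9390 %


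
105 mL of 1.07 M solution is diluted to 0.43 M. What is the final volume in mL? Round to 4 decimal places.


Dilution: M1*V1 = M2*V2, solve for V2.
V2 = M1*V1 / M2
V2 = 1.07 * 105 / 0.43
V2 = 112.35 / 0.43
V2 = 261.27906977 mL, rounded to 4 dp:

261.2791 mL


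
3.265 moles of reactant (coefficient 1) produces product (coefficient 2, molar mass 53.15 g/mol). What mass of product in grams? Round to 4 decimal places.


Use the coefficient ratio to convert reactant moles to product moles, then multiply by the product's molar mass.
moles_P = moles_R * (coeff_P / coeff_R) = 3.265 * (2/1) = 6.53
mass_P = moles_P * M_P = 6.53 * 53.15
mass_P = 347.0695 g, rounded to 4 dp:

347.0695 g


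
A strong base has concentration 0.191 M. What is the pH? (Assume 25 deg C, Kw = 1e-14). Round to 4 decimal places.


A strong base dissociates completely, so [OH-] equals the given concentration.
pOH = -log10([OH-]) = -log10(0.191) = 0.718967
pH = 14 - pOH = 14 - 0.718967
pH = 13.281033, rounded to 4 dp:

13.2810


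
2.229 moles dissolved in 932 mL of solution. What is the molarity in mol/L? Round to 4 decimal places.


Convert volume to liters: V_L = V_mL / 1000.
V_L = 932 / 1000 = 0.932 L
M = n / V_L = 2.229 / 0.932
M = 2.3916309 mol/L, rounded to 4 dp:

2.3916 mol/L


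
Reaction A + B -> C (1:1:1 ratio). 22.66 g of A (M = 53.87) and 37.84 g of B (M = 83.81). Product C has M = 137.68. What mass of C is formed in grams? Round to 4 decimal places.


Find moles of each reactant; the smaller value is the limiting reagent in a 1:1:1 reaction, so moles_C equals moles of the limiter.
n_A = mass_A / M_A = 22.66 / 53.87 = 0.420642 mol
n_B = mass_B / M_B = 37.84 / 83.81 = 0.451497 mol
Limiting reagent: A (smaller), n_limiting = 0.420642 mol
mass_C = n_limiting * M_C = 0.420642 * 137.68
mass_C = 57.91399056 g, rounded to 4 dp:

57.9140 g


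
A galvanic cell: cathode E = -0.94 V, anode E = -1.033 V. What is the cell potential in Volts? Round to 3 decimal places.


Standard cell potential: E_cell = E_cathode - E_anode.
E_cell = -0.94 - (-1.033)
E_cell = 0.093 V, rounded to 3 dp:

0.093 V


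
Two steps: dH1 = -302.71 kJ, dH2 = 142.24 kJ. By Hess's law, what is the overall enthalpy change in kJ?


Hess's law: enthalpy is a state function, so add the step enthalpies.
dH_total = dH1 + dH2 = -302.71 + (142.24)
dH_total = -160.47 kJ:

-160.47 kJ


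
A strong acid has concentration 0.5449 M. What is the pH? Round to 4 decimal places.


A strong acid dissociates completely, so [H+] equals the given concentration.
pH = -log10([H+]) = -log10(0.5449)
pH = 0.26368319, rounded to 4 dp:

0.2637


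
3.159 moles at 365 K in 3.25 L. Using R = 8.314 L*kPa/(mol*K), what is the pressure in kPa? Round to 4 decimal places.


PV = nRT, solve for P = nRT / V.
nRT = 3.159 * 8.314 * 365 = 9586.333
P = 9586.333 / 3.25
P = 2949.64092308 kPa, rounded to 4 dp:

2949.6409 kPa


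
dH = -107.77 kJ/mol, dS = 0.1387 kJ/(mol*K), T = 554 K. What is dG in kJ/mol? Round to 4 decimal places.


Gibbs: dG = dH - T*dS (consistent units, dS already in kJ/(mol*K)).
T*dS = 554 * 0.1387 = 76.8398
dG = -107.77 - (76.8398)
dG = -184.6098 kJ/mol, rounded to 4 dp:

-184.6098 kJ/mol


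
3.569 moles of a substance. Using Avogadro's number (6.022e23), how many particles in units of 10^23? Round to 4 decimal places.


N = n * NA, then divide by 1e23 for the requested units.
N / 1e23 = n * 6.022
N / 1e23 = 3.569 * 6.022
N / 1e23 = 21.492518, rounded to 4 dp:

21.4925


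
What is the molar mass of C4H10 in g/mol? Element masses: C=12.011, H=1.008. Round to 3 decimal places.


M = sum(count * atomic_mass) over atoms.
M = 4*12.011 + 10*1.008
M = 48.044 + 10.08
M = 58.124 g/mol, rounded to 3 dp:

58.124 g/mol


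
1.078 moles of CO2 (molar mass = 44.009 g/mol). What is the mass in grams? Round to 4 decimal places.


mass = n * M
mass = 1.078 * 44.009
mass = 47.441702 g, rounded to 4 dp:

47.4417 g


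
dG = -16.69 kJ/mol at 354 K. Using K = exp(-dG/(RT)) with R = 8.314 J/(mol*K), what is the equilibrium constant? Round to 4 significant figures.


dG is in kJ/mol; multiply by 1000 to match R in J/(mol*K).
RT = 8.314 * 354 = 2943.156 J/mol
exponent = -dG*1000 / (RT) = -(-16.69*1000) / 2943.156 = 5.67078334
K = exp(5.67078334)
K = 290.26182, rounded to 4 significant figures:

290.3


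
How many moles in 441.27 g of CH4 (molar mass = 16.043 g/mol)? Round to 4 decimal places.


n = mass / M
n = 441.27 / 16.043
n = 27.50545409 mol, rounded to 4 dp:

27.5055 mol


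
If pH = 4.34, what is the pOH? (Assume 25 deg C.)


At 25 deg C, pH + pOH = 14.
pOH = 14 - pH = 14 - 4.34
pOH = 9.66:

9.66


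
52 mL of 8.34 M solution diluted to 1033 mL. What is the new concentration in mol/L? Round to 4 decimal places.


Dilution: M1*V1 = M2*V2, solve for M2.
M2 = M1*V1 / V2
M2 = 8.34 * 52 / 1033
M2 = 433.68 / 1033
M2 = 0.41982575 mol/L, rounded to 4 dp:

0.4198 mol/L


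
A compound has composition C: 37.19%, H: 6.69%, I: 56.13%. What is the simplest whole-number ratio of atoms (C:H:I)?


Assume 100 g of compound, divide each mass% by atomic mass to get moles, then normalize by the smallest to get a raw atom ratio.
Moles per 100 g: C: 37.19/12.011 = 3.0963, H: 6.69/1.008 = 6.6369, I: 56.13/126.904 = 0.4423
Raw ratio (divide by min = 0.4423): C: 7.0, H: 15.005, I: 1.0
Multiply by 1 to clear fractions: C: 7.0 ~= 7, H: 15.005 ~= 15, I: 1.0 ~= 1
Reduce by GCD to get the simplest whole-number ratio:

7:15:1


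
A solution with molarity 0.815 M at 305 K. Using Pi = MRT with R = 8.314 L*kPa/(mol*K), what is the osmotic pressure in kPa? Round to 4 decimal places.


Osmotic pressure (van't Hoff): Pi = M*R*T.
RT = 8.314 * 305 = 2535.77
Pi = 0.815 * 2535.77
Pi = 2066.65255 kPa, rounded to 4 dp:

2066.6526 kPa


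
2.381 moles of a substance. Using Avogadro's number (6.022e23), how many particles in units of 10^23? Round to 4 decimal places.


N = n * NA, then divide by 1e23 for the requested units.
N / 1e23 = n * 6.022
N / 1e23 = 2.381 * 6.022
N / 1e23 = 14.338382, rounded to 4 dp:

14.3384


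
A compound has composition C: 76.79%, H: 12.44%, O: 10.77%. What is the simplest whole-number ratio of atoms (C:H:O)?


Assume 100 g of compound, divide each mass% by atomic mass to get moles, then normalize by the smallest to get a raw atom ratio.
Moles per 100 g: C: 76.79/12.011 = 6.3933, H: 12.44/1.008 = 12.3413, O: 10.77/15.999 = 0.6732
Raw ratio (divide by min = 0.6732): C: 9.497, H: 18.333, O: 1.0
Multiply by 6 to clear fractions: C: 56.984 ~= 57, H: 109.999 ~= 110, O: 6.0 ~= 6
Reduce by GCD to get the simplest whole-number ratio:

57:110:6


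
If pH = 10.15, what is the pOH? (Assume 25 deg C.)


At 25 deg C, pH + pOH = 14.
pOH = 14 - pH = 14 - 10.15
pOH = 3.85:

3.85


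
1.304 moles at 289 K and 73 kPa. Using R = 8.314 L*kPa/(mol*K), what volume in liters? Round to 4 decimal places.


PV = nRT, solve for V = nRT / P.
nRT = 1.304 * 8.314 * 289 = 3133.1808
V = 3133.1808 / 73
V = 42.92028493 L, rounded to 4 dp:

42.9203 L


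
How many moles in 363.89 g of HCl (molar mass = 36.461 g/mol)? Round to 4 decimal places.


n = mass / M
n = 363.89 / 36.461
n = 9.98025287 mol, rounded to 4 dp:

9.9803 mol


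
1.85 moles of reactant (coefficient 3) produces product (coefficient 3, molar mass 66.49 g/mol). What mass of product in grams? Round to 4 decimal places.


Use the coefficient ratio to convert reactant moles to product moles, then multiply by the product's molar mass.
moles_P = moles_R * (coeff_P / coeff_R) = 1.85 * (3/3) = 1.85
mass_P = moles_P * M_P = 1.85 * 66.49
mass_P = 123.0065 g, rounded to 4 dp:

123.0065 g


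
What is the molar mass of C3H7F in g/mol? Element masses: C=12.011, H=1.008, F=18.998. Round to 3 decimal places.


M = sum(count * atomic_mass) over atoms.
M = 3*12.011 + 7*1.008 + 1*18.998
M = 36.033 + 7.056 + 18.998
M = 62.087 g/mol, rounded to 3 dp:

62.087 g/mol


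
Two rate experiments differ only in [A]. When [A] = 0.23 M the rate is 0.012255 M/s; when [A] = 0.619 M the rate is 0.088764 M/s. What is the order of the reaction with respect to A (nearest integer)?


Rate is proportional to [A]^n, so rate2/rate1 = ([A]2/[A]1)^n. Take logs to solve for n.
rate2/rate1 = 0.088764 / 0.012255 = 7.2431
[A]2/[A]1 = 0.619 / 0.23 = 2.6913
n = ln(7.2431) / ln(2.6913) = 2.0
Nearest integer order:

2


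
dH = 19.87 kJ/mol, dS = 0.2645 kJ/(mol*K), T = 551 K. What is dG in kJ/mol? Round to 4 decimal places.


Gibbs: dG = dH - T*dS (consistent units, dS already in kJ/(mol*K)).
T*dS = 551 * 0.2645 = 145.7395
dG = 19.87 - (145.7395)
dG = -125.8695 kJ/mol, rounded to 4 dp:

-125.8695 kJ/mol


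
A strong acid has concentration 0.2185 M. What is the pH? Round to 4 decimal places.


A strong acid dissociates completely, so [H+] equals the given concentration.
pH = -log10([H+]) = -log10(0.2185)
pH = 0.66054856, rounded to 4 dp:

0.6605


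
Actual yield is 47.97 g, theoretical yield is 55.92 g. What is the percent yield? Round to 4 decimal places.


% yield = 100 * actual / theoretical
% yield = 100 * 47.97 / 55.92
% yield = 85.7832618 %, rounded to 4 dp:

85.7833 %


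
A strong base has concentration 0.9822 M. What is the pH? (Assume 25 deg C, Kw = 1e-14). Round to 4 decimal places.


A strong base dissociates completely, so [OH-] equals the given concentration.
pOH = -log10([OH-]) = -log10(0.9822) = 0.0078
pH = 14 - pOH = 14 - 0.0078
pH = 13.9922, rounded to 4 dp:

13.9922


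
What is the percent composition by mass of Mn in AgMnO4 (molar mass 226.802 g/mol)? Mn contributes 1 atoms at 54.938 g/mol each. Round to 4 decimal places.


pct = 100 * (n_elem * M_elem) / M_total
mass_contribution = 1 * 54.938 = 54.938 g/mol
pct = 100 * 54.938 / 226.802
pct = 24.22289045 %, rounded to 4 dp:

24.2229 %


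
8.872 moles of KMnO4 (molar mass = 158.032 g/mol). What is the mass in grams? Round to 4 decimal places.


mass = n * M
mass = 8.872 * 158.032
mass = 1402.059904 g, rounded to 4 dp:

1402.0599 g


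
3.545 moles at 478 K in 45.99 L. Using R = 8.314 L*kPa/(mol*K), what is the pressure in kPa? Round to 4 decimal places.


PV = nRT, solve for P = nRT / V.
nRT = 3.545 * 8.314 * 478 = 14088.1561
P = 14088.1561 / 45.99
P = 306.33085671 kPa, rounded to 4 dp:

306.3309 kPa


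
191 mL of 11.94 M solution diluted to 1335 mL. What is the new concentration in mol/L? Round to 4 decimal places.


Dilution: M1*V1 = M2*V2, solve for M2.
M2 = M1*V1 / V2
M2 = 11.94 * 191 / 1335
M2 = 2280.54 / 1335
M2 = 1.70826966 mol/L, rounded to 4 dp:

1.7083 mol/L


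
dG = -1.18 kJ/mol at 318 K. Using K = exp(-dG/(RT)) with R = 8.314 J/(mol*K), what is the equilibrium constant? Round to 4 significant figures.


dG is in kJ/mol; multiply by 1000 to match R in J/(mol*K).
RT = 8.314 * 318 = 2643.852 J/mol
exponent = -dG*1000 / (RT) = -(-1.18*1000) / 2643.852 = 0.44631848
K = exp(0.44631848)
K = 1.562549, rounded to 4 significant figures:

1.563


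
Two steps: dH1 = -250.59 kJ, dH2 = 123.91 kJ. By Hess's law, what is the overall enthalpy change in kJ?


Hess's law: enthalpy is a state function, so add the step enthalpies.
dH_total = dH1 + dH2 = -250.59 + (123.91)
dH_total = -126.68 kJ:

-126.68 kJ


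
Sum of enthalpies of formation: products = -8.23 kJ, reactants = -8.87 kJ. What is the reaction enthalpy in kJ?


dH_rxn = sum(dH_f products) - sum(dH_f reactants)
dH_rxn = -8.23 - (-8.87)
dH_rxn = 0.64 kJ:

0.64 kJ


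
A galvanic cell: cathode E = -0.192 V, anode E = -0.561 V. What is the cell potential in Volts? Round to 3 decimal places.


Standard cell potential: E_cell = E_cathode - E_anode.
E_cell = -0.192 - (-0.561)
E_cell = 0.369 V, rounded to 3 dp:

0.369 V


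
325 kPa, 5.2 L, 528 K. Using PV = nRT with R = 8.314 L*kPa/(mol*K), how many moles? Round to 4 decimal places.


PV = nRT, solve for n = PV / (RT).
PV = 325 * 5.2 = 1690.0
RT = 8.314 * 528 = 4389.792
n = 1690.0 / 4389.792
n = 0.38498407 mol, rounded to 4 dp:

0.3850 mol


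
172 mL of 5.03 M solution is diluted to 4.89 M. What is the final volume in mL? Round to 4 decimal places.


Dilution: M1*V1 = M2*V2, solve for V2.
V2 = M1*V1 / M2
V2 = 5.03 * 172 / 4.89
V2 = 865.16 / 4.89
V2 = 176.92433538 mL, rounded to 4 dp:

176.9243 mL


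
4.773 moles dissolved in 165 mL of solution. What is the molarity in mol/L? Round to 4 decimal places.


Convert volume to liters: V_L = V_mL / 1000.
V_L = 165 / 1000 = 0.165 L
M = n / V_L = 4.773 / 0.165
M = 28.92727273 mol/L, rounded to 4 dp:

28.9273 mol/L


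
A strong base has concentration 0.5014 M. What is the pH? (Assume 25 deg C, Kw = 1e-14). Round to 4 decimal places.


A strong base dissociates completely, so [OH-] equals the given concentration.
pOH = -log10([OH-]) = -log10(0.5014) = 0.299816
pH = 14 - pOH = 14 - 0.299816
pH = 13.700184, rounded to 4 dp:

13.7002


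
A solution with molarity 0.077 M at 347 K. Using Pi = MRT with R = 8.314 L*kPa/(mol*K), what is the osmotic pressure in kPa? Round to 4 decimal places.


Osmotic pressure (van't Hoff): Pi = M*R*T.
RT = 8.314 * 347 = 2884.958
Pi = 0.077 * 2884.958
Pi = 222.141766 kPa, rounded to 4 dp:

222.1418 kPa


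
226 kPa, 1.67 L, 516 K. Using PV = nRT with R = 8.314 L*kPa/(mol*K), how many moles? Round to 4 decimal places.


PV = nRT, solve for n = PV / (RT).
PV = 226 * 1.67 = 377.42
RT = 8.314 * 516 = 4290.024
n = 377.42 / 4290.024
n = 0.0879762 mol, rounded to 4 dp:

0.0880 mol


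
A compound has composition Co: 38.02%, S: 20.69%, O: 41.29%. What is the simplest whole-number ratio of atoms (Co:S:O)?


Assume 100 g of compound, divide each mass% by atomic mass to get moles, then normalize by the smallest to get a raw atom ratio.
Moles per 100 g: Co: 38.02/58.933 = 0.6451, S: 20.69/32.065 = 0.6453, O: 41.29/15.999 = 2.5808
Raw ratio (divide by min = 0.6451): Co: 1.0, S: 1.0, O: 4.0
Multiply by 1 to clear fractions: Co: 1.0 ~= 1, S: 1.0 ~= 1, O: 4.0 ~= 4
Reduce by GCD to get the simplest whole-number ratio:

1:1:4


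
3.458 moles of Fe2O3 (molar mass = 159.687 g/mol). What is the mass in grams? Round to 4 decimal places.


mass = n * M
mass = 3.458 * 159.687
mass = 552.197646 g, rounded to 4 dp:

552.1976 g


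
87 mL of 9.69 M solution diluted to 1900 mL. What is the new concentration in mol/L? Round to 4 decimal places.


Dilution: M1*V1 = M2*V2, solve for M2.
M2 = M1*V1 / V2
M2 = 9.69 * 87 / 1900
M2 = 843.03 / 1900
M2 = 0.4437 mol/L, rounded to 4 dp:

0.4437 mol/L


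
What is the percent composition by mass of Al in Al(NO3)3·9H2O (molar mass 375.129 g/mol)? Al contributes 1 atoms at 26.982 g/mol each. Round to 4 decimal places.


pct = 100 * (n_elem * M_elem) / M_total
mass_contribution = 1 * 26.982 = 26.982 g/mol
pct = 100 * 26.982 / 375.129
pct = 7.1927257 %, rounded to 4 dp:

7.1927 %


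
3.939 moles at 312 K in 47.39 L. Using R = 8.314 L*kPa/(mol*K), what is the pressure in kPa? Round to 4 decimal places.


PV = nRT, solve for P = nRT / V.
nRT = 3.939 * 8.314 * 312 = 10217.64
P = 10217.64 / 47.39
P = 215.60751213 kPa, rounded to 4 dp:

215.6075 kPa


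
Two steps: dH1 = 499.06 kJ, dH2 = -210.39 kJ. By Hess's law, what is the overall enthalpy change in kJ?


Hess's law: enthalpy is a state function, so add the step enthalpies.
dH_total = dH1 + dH2 = 499.06 + (-210.39)
dH_total = 288.67 kJ:

288.67 kJ


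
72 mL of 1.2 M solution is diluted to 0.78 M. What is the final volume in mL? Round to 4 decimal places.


Dilution: M1*V1 = M2*V2, solve for V2.
V2 = M1*V1 / M2
V2 = 1.2 * 72 / 0.78
V2 = 86.4 / 0.78
V2 = 110.76923077 mL, rounded to 4 dp:

110.7692 mL


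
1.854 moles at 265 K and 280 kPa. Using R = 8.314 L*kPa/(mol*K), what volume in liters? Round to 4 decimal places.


PV = nRT, solve for V = nRT / P.
nRT = 1.854 * 8.314 * 265 = 4084.7513
V = 4084.7513 / 280
V = 14.5883975 L, rounded to 4 dp:

14.5884 L


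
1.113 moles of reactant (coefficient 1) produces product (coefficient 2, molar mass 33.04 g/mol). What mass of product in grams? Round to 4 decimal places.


Use the coefficient ratio to convert reactant moles to product moles, then multiply by the product's molar mass.
moles_P = moles_R * (coeff_P / coeff_R) = 1.113 * (2/1) = 2.226
mass_P = moles_P * M_P = 2.226 * 33.04
mass_P = 73.54704 g, rounded to 4 dp:

73.5470 g


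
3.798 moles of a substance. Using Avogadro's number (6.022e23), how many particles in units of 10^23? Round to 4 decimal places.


N = n * NA, then divide by 1e23 for the requested units.
N / 1e23 = n * 6.022
N / 1e23 = 3.798 * 6.022
N / 1e23 = 22.871556, rounded to 4 dp:

22.8716


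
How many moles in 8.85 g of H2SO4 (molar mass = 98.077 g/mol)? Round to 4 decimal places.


n = mass / M
n = 8.85 / 98.077
n = 0.09023522 mol, rounded to 4 dp:

0.0902 mol


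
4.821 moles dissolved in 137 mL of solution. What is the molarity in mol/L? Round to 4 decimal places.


Convert volume to liters: V_L = V_mL / 1000.
V_L = 137 / 1000 = 0.137 L
M = n / V_L = 4.821 / 0.137
M = 35.18978102 mol/L, rounded to 4 dp:

35.1898 mol/L


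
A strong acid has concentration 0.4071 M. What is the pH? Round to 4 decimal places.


A strong acid dissociates completely, so [H+] equals the given concentration.
pH = -log10([H+]) = -log10(0.4071)
pH = 0.3902989, rounded to 4 dp:

0.3903


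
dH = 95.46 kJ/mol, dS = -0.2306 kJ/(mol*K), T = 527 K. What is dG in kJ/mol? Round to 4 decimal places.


Gibbs: dG = dH - T*dS (consistent units, dS already in kJ/(mol*K)).
T*dS = 527 * -0.2306 = -121.5262
dG = 95.46 - (-121.5262)
dG = 216.9862 kJ/mol, rounded to 4 dp:

216.9862 kJ/mol


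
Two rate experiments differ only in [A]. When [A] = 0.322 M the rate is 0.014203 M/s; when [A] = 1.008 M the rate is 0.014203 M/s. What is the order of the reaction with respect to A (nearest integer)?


Rate is proportional to [A]^n, so rate2/rate1 = ([A]2/[A]1)^n. Take logs to solve for n.
rate2/rate1 = 0.014203 / 0.014203 = 1.0
[A]2/[A]1 = 1.008 / 0.322 = 3.1304
n = ln(1.0) / ln(3.1304) = 0.0
Nearest integer order:

0


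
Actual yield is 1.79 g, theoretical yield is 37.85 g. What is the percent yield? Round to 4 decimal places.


% yield = 100 * actual / theoretical
% yield = 100 * 1.79 / 37.85
% yield = 4.72919419 %, rounded to 4 dp:

4.7292 %


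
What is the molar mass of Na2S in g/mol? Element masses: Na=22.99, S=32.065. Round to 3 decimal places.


M = sum(count * atomic_mass) over atoms.
M = 2*22.99 + 1*32.065
M = 45.98 + 32.065
M = 78.045 g/mol, rounded to 3 dp:

78.045 g/mol


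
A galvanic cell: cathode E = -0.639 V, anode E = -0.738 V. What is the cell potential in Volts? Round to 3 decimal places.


Standard cell potential: E_cell = E_cathode - E_anode.
E_cell = -0.639 - (-0.738)
E_cell = 0.099 V, rounded to 3 dp:

0.099 V


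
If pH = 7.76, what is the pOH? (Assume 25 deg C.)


At 25 deg C, pH + pOH = 14.
pOH = 14 - pH = 14 - 7.76
pOH = 6.24:

6.24


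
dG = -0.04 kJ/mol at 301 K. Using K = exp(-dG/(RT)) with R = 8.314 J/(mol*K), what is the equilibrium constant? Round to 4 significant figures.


dG is in kJ/mol; multiply by 1000 to match R in J/(mol*K).
RT = 8.314 * 301 = 2502.514 J/mol
exponent = -dG*1000 / (RT) = -(-0.04*1000) / 2502.514 = 0.01598393
K = exp(0.01598393)
K = 1.0161124, rounded to 4 significant figures:

1.016


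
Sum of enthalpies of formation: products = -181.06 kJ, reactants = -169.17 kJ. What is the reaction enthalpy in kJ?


dH_rxn = sum(dH_f products) - sum(dH_f reactants)
dH_rxn = -181.06 - (-169.17)
dH_rxn = -11.89 kJ:

-11.89 kJ


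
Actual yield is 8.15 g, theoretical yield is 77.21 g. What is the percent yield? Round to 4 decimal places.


% yield = 100 * actual / theoretical
% yield = 100 * 8.15 / 77.21
% yield = 10.55562751 %, rounded to 4 dp:

10.5556 %


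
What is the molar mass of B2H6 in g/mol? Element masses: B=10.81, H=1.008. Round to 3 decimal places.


M = sum(count * atomic_mass) over atoms.
M = 2*10.81 + 6*1.008
M = 21.62 + 6.048
M = 27.668 g/mol, rounded to 3 dp:

27.668 g/mol


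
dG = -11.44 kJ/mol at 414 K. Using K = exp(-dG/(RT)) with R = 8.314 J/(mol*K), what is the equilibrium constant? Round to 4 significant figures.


dG is in kJ/mol; multiply by 1000 to match R in J/(mol*K).
RT = 8.314 * 414 = 3441.996 J/mol
exponent = -dG*1000 / (RT) = -(-11.44*1000) / 3441.996 = 3.3236529
K = exp(3.3236529)
K = 27.761576, rounded to 4 significant figures:

27.76


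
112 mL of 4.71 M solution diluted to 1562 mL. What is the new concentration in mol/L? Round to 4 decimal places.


Dilution: M1*V1 = M2*V2, solve for M2.
M2 = M1*V1 / V2
M2 = 4.71 * 112 / 1562
M2 = 527.52 / 1562
M2 = 0.33772087 mol/L, rounded to 4 dp:

0.3377 mol/L


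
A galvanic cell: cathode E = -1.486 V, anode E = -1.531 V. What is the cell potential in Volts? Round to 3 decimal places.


Standard cell potential: E_cell = E_cathode - E_anode.
E_cell = -1.486 - (-1.531)
E_cell = 0.045 V, rounded to 3 dp:

0.045 V


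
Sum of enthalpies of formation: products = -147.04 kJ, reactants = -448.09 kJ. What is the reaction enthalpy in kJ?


dH_rxn = sum(dH_f products) - sum(dH_f reactants)
dH_rxn = -147.04 - (-448.09)
dH_rxn = 301.05 kJ:

301.05 kJ


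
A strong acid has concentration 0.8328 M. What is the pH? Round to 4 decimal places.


A strong acid dissociates completely, so [H+] equals the given concentration.
pH = -log10([H+]) = -log10(0.8328)
pH = 0.07945928, rounded to 4 dp:

0.0795


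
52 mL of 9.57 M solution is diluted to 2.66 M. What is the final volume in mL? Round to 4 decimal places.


Dilution: M1*V1 = M2*V2, solve for V2.
V2 = M1*V1 / M2
V2 = 9.57 * 52 / 2.66
V2 = 497.64 / 2.66
V2 = 187.08270677 mL, rounded to 4 dp:

187.0827 mL


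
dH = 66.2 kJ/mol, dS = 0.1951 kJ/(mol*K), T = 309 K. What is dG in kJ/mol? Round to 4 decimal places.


Gibbs: dG = dH - T*dS (consistent units, dS already in kJ/(mol*K)).
T*dS = 309 * 0.1951 = 60.2859
dG = 66.2 - (60.2859)
dG = 5.9141 kJ/mol, rounded to 4 dp:

5.9141 kJ/mol


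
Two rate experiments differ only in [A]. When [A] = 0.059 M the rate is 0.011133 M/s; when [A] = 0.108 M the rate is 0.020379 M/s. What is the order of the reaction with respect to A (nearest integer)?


Rate is proportional to [A]^n, so rate2/rate1 = ([A]2/[A]1)^n. Take logs to solve for n.
rate2/rate1 = 0.020379 / 0.011133 = 1.8305
[A]2/[A]1 = 0.108 / 0.059 = 1.8305
n = ln(1.8305) / ln(1.8305) = 1.0
Nearest integer order:

1


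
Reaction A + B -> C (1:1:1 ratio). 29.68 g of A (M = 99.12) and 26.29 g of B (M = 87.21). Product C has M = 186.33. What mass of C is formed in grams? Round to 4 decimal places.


Find moles of each reactant; the smaller value is the limiting reagent in a 1:1:1 reaction, so moles_C equals moles of the limiter.
n_A = mass_A / M_A = 29.68 / 99.12 = 0.299435 mol
n_B = mass_B / M_B = 26.29 / 87.21 = 0.301456 mol
Limiting reagent: A (smaller), n_limiting = 0.299435 mol
mass_C = n_limiting * M_C = 0.299435 * 186.33
mass_C = 55.79372355 g, rounded to 4 dp:

55.7937 g


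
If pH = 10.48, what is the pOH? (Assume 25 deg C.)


At 25 deg C, pH + pOH = 14.
pOH = 14 - pH = 14 - 10.48
pOH = 3.52:

3.52


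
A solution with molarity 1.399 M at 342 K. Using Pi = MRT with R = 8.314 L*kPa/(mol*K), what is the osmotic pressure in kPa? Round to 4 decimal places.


Osmotic pressure (van't Hoff): Pi = M*R*T.
RT = 8.314 * 342 = 2843.388
Pi = 1.399 * 2843.388
Pi = 3977.899812 kPa, rounded to 4 dp:

3977.8998 kPa


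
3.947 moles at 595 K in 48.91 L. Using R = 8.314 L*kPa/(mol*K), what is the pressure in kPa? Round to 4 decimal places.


PV = nRT, solve for P = nRT / V.
nRT = 3.947 * 8.314 * 595 = 19525.138
P = 19525.138 / 48.91
P = 399.20543856 kPa, rounded to 4 dp:

399.2054 kPa


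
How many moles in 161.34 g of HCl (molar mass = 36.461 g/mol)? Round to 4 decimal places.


n = mass / M
n = 161.34 / 36.461
n = 4.42500206 mol, rounded to 4 dp:

4.4250 mol


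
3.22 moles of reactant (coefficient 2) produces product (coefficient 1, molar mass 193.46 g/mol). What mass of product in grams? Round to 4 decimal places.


Use the coefficient ratio to convert reactant moles to product moles, then multiply by the product's molar mass.
moles_P = moles_R * (coeff_P / coeff_R) = 3.22 * (1/2) = 1.61
mass_P = moles_P * M_P = 1.61 * 193.46
mass_P = 311.4706 g, rounded to 4 dp:

311.4706 g


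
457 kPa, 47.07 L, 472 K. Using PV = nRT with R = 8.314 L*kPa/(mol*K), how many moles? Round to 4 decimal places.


PV = nRT, solve for n = PV / (RT).
PV = 457 * 47.07 = 21510.99
RT = 8.314 * 472 = 3924.208
n = 21510.99 / 3924.208
n = 5.48161311 mol, rounded to 4 dp:

5.4816 mol


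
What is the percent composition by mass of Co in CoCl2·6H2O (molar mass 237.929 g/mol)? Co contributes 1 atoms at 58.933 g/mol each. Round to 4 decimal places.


pct = 100 * (n_elem * M_elem) / M_total
mass_contribution = 1 * 58.933 = 58.933 g/mol
pct = 100 * 58.933 / 237.929
pct = 24.76915382 %, rounded to 4 dp:

24.7692 %


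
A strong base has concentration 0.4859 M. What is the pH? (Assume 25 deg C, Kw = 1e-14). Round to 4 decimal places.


A strong base dissociates completely, so [OH-] equals the given concentration.
pOH = -log10([OH-]) = -log10(0.4859) = 0.313453
pH = 14 - pOH = 14 - 0.313453
pH = 13.686547, rounded to 4 dp:

13.6865


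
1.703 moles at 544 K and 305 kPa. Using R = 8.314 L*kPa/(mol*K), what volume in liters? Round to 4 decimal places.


PV = nRT, solve for V = nRT / P.
nRT = 1.703 * 8.314 * 544 = 7702.3556
V = 7702.3556 / 305
V = 25.25362492 L, rounded to 4 dp:

25.2536 L


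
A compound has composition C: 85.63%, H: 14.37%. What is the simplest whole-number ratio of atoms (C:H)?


Assume 100 g of compound, divide each mass% by atomic mass to get moles, then normalize by the smallest to get a raw atom ratio.
Moles per 100 g: C: 85.63/12.011 = 7.1293, H: 14.37/1.008 = 14.256
Raw ratio (divide by min = 7.1293): C: 1.0, H: 2.0
Multiply by 1 to clear fractions: C: 1.0 ~= 1, H: 2.0 ~= 2
Reduce by GCD to get the simplest whole-number ratio:

1:2


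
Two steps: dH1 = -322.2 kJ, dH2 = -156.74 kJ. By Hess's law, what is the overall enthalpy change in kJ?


Hess's law: enthalpy is a state function, so add the step enthalpies.
dH_total = dH1 + dH2 = -322.2 + (-156.74)
dH_total = -478.94 kJ:

-478.94 kJ


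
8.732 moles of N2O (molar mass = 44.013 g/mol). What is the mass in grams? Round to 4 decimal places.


mass = n * M
mass = 8.732 * 44.013
mass = 384.321516 g, rounded to 4 dp:

384.3215 g


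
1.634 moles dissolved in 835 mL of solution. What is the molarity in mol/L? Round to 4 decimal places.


Convert volume to liters: V_L = V_mL / 1000.
V_L = 835 / 1000 = 0.835 L
M = n / V_L = 1.634 / 0.835
M = 1.95688623 mol/L, rounded to 4 dp:

1.9569 mol/L


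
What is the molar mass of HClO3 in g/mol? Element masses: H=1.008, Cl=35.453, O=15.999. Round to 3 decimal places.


M = sum(count * atomic_mass) over atoms.
M = 1*1.008 + 1*35.453 + 3*15.999
M = 1.008 + 35.453 + 47.997
M = 84.458 g/mol, rounded to 3 dp:

84.458 g/mol


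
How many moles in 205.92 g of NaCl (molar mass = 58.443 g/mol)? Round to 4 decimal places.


n = mass / M
n = 205.92 / 58.443
n = 3.52343309 mol, rounded to 4 dp:

3.5234 mol


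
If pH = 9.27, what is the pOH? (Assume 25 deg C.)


At 25 deg C, pH + pOH = 14.
pOH = 14 - pH = 14 - 9.27
pOH = 4.73:

4.73


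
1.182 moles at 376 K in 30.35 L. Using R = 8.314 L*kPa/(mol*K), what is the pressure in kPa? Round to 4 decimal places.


PV = nRT, solve for P = nRT / V.
nRT = 1.182 * 8.314 * 376 = 3695.0076
P = 3695.0076 / 30.35
P = 121.74654366 kPa, rounded to 4 dp:

121.7465 kPa


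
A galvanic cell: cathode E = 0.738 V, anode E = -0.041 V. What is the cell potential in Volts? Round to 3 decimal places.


Standard cell potential: E_cell = E_cathode - E_anode.
E_cell = 0.738 - (-0.041)
E_cell = 0.779 V, rounded to 3 dp:

0.779 V


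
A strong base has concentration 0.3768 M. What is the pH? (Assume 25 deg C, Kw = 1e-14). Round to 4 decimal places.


A strong base dissociates completely, so [OH-] equals the given concentration.
pOH = -log10([OH-]) = -log10(0.3768) = 0.423889
pH = 14 - pOH = 14 - 0.423889
pH = 13.576111, rounded to 4 dp:

13.5761


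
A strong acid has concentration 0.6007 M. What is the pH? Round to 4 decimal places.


A strong acid dissociates completely, so [H+] equals the given concentration.
pH = -log10([H+]) = -log10(0.6007)
pH = 0.22134237, rounded to 4 dp:

0.2213


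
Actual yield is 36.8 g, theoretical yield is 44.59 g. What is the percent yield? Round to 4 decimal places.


% yield = 100 * actual / theoretical
% yield = 100 * 36.8 / 44.59
% yield = 82.52971518 %, rounded to 4 dp:

82.5297 %


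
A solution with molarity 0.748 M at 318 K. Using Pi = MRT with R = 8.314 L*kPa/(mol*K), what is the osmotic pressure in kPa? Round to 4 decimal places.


Osmotic pressure (van't Hoff): Pi = M*R*T.
RT = 8.314 * 318 = 2643.852
Pi = 0.748 * 2643.852
Pi = 1977.601296 kPa, rounded to 4 dp:

1977.6013 kPa


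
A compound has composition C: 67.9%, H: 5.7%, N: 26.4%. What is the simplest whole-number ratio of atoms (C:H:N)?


Assume 100 g of compound, divide each mass% by atomic mass to get moles, then normalize by the smallest to get a raw atom ratio.
Moles per 100 g: C: 67.9/12.011 = 5.6532, H: 5.7/1.008 = 5.6548, N: 26.4/14.007 = 1.8848
Raw ratio (divide by min = 1.8848): C: 2.999, H: 3.0, N: 1.0
Multiply by 1 to clear fractions: C: 2.999 ~= 3, H: 3.0 ~= 3, N: 1.0 ~= 1
Reduce by GCD to get the simplest whole-number ratio:

3:3:1


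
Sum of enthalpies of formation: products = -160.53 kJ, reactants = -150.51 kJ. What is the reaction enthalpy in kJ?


dH_rxn = sum(dH_f products) - sum(dH_f reactants)
dH_rxn = -160.53 - (-150.51)
dH_rxn = -10.02 kJ:

-10.02 kJ


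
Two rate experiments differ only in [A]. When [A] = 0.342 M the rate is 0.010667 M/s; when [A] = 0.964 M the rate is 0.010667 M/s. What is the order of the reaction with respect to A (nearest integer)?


Rate is proportional to [A]^n, so rate2/rate1 = ([A]2/[A]1)^n. Take logs to solve for n.
rate2/rate1 = 0.010667 / 0.010667 = 1.0
[A]2/[A]1 = 0.964 / 0.342 = 2.8187
n = ln(1.0) / ln(2.8187) = 0.0
Nearest integer order:

0


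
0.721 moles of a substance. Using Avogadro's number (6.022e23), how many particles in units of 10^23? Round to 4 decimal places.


N = n * NA, then divide by 1e23 for the requested units.
N / 1e23 = n * 6.022
N / 1e23 = 0.721 * 6.022
N / 1e23 = 4.341862, rounded to 4 dp:

4.3419
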